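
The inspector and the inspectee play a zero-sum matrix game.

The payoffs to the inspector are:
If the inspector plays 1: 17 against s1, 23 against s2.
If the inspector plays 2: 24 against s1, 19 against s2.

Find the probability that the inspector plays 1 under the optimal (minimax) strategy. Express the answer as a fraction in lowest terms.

5/11

Row minima are 17 and 19, so the inspector's maximin is 19; column maxima are 24 and 23, so the inspectee's minimax is 23. These differ, so the equilibrium is in mixed strategies.
Let the inspector play 1 with probability p. The inspectee is indifferent when 17p + 24(1−p) = 23p + 19(1−p), giving p = 5/11.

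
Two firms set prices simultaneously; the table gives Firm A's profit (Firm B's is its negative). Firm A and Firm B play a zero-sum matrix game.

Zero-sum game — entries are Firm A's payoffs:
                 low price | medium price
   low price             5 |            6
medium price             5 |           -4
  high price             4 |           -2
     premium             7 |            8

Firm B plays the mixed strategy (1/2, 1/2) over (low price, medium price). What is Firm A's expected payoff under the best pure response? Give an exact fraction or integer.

low price: (5)·(1/2) + (6)·(1/2) = 11/2.
medium price: (5)·(1/2) + (-4)·(1/2) = 1/2.
high price: (4)·(1/2) + (-2)·(1/2) = 1.
premium: (7)·(1/2) + (8)·(1/2) = 15/2.
The best pure response is premium with expected payoff 15/2.

15/2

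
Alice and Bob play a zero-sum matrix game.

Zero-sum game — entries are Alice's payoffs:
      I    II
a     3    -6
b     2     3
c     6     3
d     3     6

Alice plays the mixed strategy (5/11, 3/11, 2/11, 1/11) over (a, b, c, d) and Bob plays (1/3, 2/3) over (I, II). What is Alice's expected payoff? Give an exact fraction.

Against (1/3, 2/3), each row's expected payoff is a: -3; b: 8/3; c: 4; d: 5.
Taking the (5/11, 3/11, 2/11, 1/11)-weighted average: (5/11)·(-3) + (3/11)·(8/3) + (2/11)·(4) + (1/11)·(5) = 6/11.

6/11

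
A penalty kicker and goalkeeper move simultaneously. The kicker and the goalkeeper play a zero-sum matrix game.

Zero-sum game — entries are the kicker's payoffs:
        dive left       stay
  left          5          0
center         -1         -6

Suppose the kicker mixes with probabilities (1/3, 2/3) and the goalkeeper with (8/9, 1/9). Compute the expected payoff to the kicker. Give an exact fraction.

4/9

Against (8/9, 1/9), each row's expected payoff is left: 40/9; center: -14/9.
Taking the (1/3, 2/3)-weighted average: (1/3)·(40/9) + (2/3)·(-14/9) = 4/9.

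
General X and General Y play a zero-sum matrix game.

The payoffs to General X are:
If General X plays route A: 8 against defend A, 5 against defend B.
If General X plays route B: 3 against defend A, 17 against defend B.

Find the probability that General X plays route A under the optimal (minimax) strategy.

Row minima are 5 and 3, so General X's maximin is 5; column maxima are 8 and 17, so General Y's minimax is 8. These differ, so the equilibrium is in mixed strategies.
Let General X play route A with probability p. General Y is indifferent when 8p + 3(1−p) = 5p + 17(1−p), giving p = 14/17.

14/17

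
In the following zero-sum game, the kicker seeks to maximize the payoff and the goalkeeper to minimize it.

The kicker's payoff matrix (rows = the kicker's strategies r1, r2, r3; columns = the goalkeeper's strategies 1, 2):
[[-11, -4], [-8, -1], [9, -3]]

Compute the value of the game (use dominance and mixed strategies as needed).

Row r1 is strictly dominated by row r2, so the kicker never plays it.
The remaining 2×2 game on (r2, r3) × (1, 2) has no saddle point. Let the kicker play r2 with probability p; indifference gives −8p + 9(1−p) = −p − 3(1−p), so p = 12/19.
Similarly the goalkeeper's optimal q on 1 is 2/19, and the value is -8·(2/19) + (-1)·(17/19) = -33/19.

-33/19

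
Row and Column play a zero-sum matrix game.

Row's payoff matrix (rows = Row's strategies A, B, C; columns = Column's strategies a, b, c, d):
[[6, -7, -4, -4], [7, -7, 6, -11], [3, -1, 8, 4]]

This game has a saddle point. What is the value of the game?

-1

Row minima: -7, -11, -1 → Row's maximin is -1.
Column maxima: 7, -1, 8, 4 → Column's minimax is -1.
They coincide at (C, b), so the value is -1.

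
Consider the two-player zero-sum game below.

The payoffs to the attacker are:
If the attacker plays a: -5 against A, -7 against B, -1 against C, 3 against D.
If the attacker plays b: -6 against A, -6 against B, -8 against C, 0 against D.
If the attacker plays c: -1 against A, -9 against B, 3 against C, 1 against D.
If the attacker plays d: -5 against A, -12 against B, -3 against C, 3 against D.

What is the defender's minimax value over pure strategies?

-6

The worst case (largest entry) in each column is A: -1, B: -6, C: 3, D: 3.
The best (smallest) of these is -6.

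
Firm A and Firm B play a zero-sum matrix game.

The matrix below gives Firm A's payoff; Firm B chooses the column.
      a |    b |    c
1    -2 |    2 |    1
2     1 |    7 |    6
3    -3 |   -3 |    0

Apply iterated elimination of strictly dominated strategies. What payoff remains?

1

Row 3 is strictly dominated by row 1 (-2>-3, 2>-3, 1>0); eliminate 3.
Row 1 is strictly dominated by row 2 (1>-2, 7>2, 6>1); eliminate 1.
Column c is strictly dominated by a for Firm B (1<6); eliminate c.
Column b is strictly dominated by a for Firm B (1<7); eliminate b.
Only (2, a) remains, with payoff 1.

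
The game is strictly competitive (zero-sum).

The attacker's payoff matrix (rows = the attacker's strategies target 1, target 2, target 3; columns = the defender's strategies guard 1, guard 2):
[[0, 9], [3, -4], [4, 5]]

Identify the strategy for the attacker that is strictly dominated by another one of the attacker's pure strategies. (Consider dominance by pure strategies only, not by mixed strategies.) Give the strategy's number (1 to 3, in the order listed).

2

Compare target 2 with target 3: 4 > 3, 5 > -4.
So target 3 strictly dominates target 2 for the attacker; target 2 is strictly dominated.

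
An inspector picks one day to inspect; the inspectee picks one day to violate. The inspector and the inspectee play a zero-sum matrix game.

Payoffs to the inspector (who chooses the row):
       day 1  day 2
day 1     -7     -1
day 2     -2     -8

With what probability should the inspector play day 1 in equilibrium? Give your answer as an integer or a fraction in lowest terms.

1/2

Row minima are -7 and -8, so the inspector's maximin is -7; column maxima are -2 and -1, so the inspectee's minimax is -2. These differ, so the equilibrium is in mixed strategies.
Let the inspector play day 1 with probability p. The inspectee is indifferent when −7p − 2(1−p) = −p − 8(1−p), giving p = 1/2.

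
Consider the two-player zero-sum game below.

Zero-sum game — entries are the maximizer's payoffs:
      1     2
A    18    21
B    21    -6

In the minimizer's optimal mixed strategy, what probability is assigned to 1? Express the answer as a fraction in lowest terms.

Row minima are 18 and -6, so the maximizer's maximin is 18; column maxima are 21 and 21, so the minimizer's minimax is 21. These differ, so the equilibrium is in mixed strategies.
Let the minimizer play 1 with probability q. The maximizer is indifferent when 18q + 21(1−q) = 21q − 6(1−q), giving q = 9/10.

9/10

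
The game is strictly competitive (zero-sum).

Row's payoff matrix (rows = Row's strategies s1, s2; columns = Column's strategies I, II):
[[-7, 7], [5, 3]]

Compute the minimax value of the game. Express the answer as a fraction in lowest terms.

Row minima are -7 and 3, so Row's maximin is 3; column maxima are 5 and 7, so Column's minimax is 5. These differ, so the equilibrium is in mixed strategies.
Let Row play s1 with probability p. Column is indifferent when −7p + 5(1−p) = 7p + 3(1−p), giving p = 1/8.
Let Column play I with probability q. Row is indifferent when −7q + 7(1−q) = 5q + 3(1−q), giving q = 1/4.
The value is -7·(1/4) + (7)·(3/4) = 7/2.

7/2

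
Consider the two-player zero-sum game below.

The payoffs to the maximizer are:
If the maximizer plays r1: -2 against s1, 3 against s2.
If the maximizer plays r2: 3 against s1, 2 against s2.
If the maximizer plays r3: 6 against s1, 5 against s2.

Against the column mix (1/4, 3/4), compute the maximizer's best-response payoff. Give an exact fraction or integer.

r1: (-2)·(1/4) + (3)·(3/4) = 7/4.
r2: (3)·(1/4) + (2)·(3/4) = 9/4.
r3: (6)·(1/4) + (5)·(3/4) = 21/4.
The best pure response is r3 with expected payoff 21/4.

21/4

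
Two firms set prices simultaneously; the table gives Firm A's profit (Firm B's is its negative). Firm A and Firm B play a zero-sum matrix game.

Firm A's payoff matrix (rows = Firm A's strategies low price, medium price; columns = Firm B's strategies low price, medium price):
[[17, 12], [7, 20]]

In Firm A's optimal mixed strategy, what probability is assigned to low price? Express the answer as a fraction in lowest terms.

Row minima are 12 and 7, so Firm A's maximin is 12; column maxima are 17 and 20, so Firm B's minimax is 17. These differ, so the equilibrium is in mixed strategies.
Let Firm A play low price with probability p. Firm B is indifferent when 17p + 7(1−p) = 12p + 20(1−p), giving p = 13/18.

13/18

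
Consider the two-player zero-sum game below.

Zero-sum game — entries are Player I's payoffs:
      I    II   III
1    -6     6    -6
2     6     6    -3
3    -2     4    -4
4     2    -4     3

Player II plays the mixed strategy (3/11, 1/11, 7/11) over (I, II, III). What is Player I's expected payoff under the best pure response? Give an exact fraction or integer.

23/11

1: (-6)·(3/11) + (6)·(1/11) + (-6)·(7/11) = -54/11.
2: (6)·(3/11) + (6)·(1/11) + (-3)·(7/11) = 3/11.
3: (-2)·(3/11) + (4)·(1/11) + (-4)·(7/11) = -30/11.
4: (2)·(3/11) + (-4)·(1/11) + (3)·(7/11) = 23/11.
The best pure response is 4 with expected payoff 23/11.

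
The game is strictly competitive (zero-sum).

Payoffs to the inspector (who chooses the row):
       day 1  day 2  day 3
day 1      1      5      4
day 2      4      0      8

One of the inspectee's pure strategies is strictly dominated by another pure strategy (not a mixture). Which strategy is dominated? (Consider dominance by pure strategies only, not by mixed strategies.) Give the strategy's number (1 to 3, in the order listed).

3

The inspectee prefers columns that give the inspector less. Compare day 3 with day 1: 1 < 4, 4 < 8.
So day 1 strictly dominates day 3 for the inspectee; day 3 is strictly dominated.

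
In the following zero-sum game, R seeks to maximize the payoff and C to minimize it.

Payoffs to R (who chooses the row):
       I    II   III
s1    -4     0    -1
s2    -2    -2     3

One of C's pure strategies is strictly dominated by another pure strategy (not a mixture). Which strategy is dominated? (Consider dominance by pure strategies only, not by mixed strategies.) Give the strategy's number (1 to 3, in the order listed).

C prefers columns that give R less. Compare III with I: -4 < -1, -2 < 3.
So I strictly dominates III for C; III is strictly dominated.

3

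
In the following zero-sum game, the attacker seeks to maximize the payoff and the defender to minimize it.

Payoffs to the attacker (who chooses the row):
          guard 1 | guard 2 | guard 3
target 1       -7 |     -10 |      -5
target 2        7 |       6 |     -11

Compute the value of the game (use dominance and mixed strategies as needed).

Column guard 1 is strictly dominated by guard 2 for the defender (it gives the attacker more in every row).
The remaining 2×2 game on (target 1, target 2) × (guard 2, guard 3) has no saddle point. Let the attacker play target 1 with probability p; indifference gives −10p + 6(1−p) = −5p − 11(1−p), so p = 17/22.
Similarly the defender's optimal q on guard 2 is 3/11, and the value is -10·(3/11) + (-5)·(8/11) = -70/11.

-70/11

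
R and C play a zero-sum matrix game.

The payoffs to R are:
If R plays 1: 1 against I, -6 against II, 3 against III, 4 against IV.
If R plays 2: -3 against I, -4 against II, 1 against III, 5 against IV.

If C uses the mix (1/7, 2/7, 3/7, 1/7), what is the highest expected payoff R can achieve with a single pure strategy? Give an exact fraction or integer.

1: (1)·(1/7) + (-6)·(2/7) + (3)·(3/7) + (4)·(1/7) = 2/7.
2: (-3)·(1/7) + (-4)·(2/7) + (1)·(3/7) + (5)·(1/7) = -3/7.
The best pure response is 1 with expected payoff 2/7.

2/7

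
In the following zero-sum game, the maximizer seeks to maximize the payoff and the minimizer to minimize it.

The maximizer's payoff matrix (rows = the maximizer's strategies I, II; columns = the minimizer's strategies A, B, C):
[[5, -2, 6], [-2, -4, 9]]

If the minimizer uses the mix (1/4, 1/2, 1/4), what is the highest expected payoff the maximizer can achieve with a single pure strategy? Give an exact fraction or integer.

I: (5)·(1/4) + (-2)·(1/2) + (6)·(1/4) = 7/4.
II: (-2)·(1/4) + (-4)·(1/2) + (9)·(1/4) = -1/4.
The best pure response is I with expected payoff 7/4.

7/4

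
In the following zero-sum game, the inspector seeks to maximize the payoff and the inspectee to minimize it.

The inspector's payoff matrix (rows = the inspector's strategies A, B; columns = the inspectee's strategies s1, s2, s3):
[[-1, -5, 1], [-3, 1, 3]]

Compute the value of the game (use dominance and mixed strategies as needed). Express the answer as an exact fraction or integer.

Column s3 is strictly dominated by s1 for the inspectee (it gives the inspector more in every row).
The remaining 2×2 game on (A, B) × (s1, s2) has no saddle point. Let the inspector play A with probability p; indifference gives −p − 3(1−p) = −5p + (1−p), so p = 1/2.
Similarly the inspectee's optimal q on s1 is 3/4, and the value is -1·(3/4) + (-5)·(1/4) = -2.

-2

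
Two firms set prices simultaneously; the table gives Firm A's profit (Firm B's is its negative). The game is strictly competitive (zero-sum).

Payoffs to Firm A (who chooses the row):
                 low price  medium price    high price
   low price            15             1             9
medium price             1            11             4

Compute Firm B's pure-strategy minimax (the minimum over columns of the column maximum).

The worst case (largest entry) in each column is low price: 15, medium price: 11, high price: 9.
The best (smallest) of these is 9.

9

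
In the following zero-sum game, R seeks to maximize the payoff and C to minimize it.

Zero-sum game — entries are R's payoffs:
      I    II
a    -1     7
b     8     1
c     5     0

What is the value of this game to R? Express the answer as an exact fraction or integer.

Row c is strictly dominated by row b, so R never plays it.
The remaining 2×2 game on (a, b) × (I, II) has no saddle point. Let R play a with probability p; indifference gives −p + 8(1−p) = 7p + (1−p), so p = 7/15.
Similarly C's optimal q on I is 2/5, and the value is -1·(2/5) + (7)·(3/5) = 19/5.

19/5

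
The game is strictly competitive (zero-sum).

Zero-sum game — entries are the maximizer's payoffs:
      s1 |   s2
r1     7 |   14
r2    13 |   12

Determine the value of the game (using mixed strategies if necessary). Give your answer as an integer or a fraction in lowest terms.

Row minima are 7 and 12, so the maximizer's maximin is 12; column maxima are 13 and 14, so the minimizer's minimax is 13. These differ, so the equilibrium is in mixed strategies.
Let the maximizer play r1 with probability p. The minimizer is indifferent when 7p + 13(1−p) = 14p + 12(1−p), giving p = 1/8.
Let the minimizer play s1 with probability q. The maximizer is indifferent when 7q + 14(1−q) = 13q + 12(1−q), giving q = 1/4.
The value is 7·(1/4) + (14)·(3/4) = 49/4.

49/4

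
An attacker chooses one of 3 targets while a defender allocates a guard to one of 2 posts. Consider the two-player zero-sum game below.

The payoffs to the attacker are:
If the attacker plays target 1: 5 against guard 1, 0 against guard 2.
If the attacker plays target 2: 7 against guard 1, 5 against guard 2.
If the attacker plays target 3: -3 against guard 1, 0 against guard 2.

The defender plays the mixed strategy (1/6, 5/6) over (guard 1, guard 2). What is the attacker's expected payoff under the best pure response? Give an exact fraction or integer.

target 1: (5)·(1/6) + (0)·(5/6) = 5/6.
target 2: (7)·(1/6) + (5)·(5/6) = 16/3.
target 3: (-3)·(1/6) + (0)·(5/6) = -1/2.
The best pure response is target 2 with expected payoff 16/3.

16/3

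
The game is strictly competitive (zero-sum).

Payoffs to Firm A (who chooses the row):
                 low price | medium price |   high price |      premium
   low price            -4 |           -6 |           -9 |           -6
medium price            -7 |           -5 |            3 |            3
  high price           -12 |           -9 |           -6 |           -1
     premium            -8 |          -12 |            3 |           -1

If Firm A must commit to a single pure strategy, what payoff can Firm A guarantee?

-7

The worst-case payoff for each row is low price: -9, medium price: -7, high price: -12, premium: -12.
The best of these is -7.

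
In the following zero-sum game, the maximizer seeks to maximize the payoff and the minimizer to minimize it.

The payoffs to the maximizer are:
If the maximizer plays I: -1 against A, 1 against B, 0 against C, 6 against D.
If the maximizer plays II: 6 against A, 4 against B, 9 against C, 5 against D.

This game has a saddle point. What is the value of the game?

Row minima: -1, 4 → the maximizer's maximin is 4.
Column maxima: 6, 4, 9, 6 → the minimizer's minimax is 4.
They coincide at (II, B), so the value is 4.

4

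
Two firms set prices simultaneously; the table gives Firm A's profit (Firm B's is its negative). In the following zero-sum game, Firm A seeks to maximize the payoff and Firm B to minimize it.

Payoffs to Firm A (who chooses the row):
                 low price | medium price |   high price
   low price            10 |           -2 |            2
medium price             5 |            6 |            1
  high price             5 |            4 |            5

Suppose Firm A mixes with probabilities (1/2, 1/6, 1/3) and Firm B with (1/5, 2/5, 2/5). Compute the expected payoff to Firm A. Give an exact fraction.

19/6

Against (1/5, 2/5, 2/5), each row's expected payoff is low price: 2; medium price: 19/5; high price: 23/5.
Taking the (1/2, 1/6, 1/3)-weighted average: (1/2)·(2) + (1/6)·(19/5) + (1/3)·(23/5) = 19/6.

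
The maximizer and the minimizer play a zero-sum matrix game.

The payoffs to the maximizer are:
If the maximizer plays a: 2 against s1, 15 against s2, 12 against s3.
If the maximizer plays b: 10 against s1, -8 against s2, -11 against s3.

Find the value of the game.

142/31

Column s2 is strictly dominated by s3 for the minimizer (it gives the maximizer more in every row).
The remaining 2×2 game on (a, b) × (s1, s3) has no saddle point. Let the maximizer play a with probability p; indifference gives 2p + 10(1−p) = 12p − 11(1−p), so p = 21/31.
Similarly the minimizer's optimal q on s1 is 23/31, and the value is 2·(23/31) + (12)·(8/31) = 142/31.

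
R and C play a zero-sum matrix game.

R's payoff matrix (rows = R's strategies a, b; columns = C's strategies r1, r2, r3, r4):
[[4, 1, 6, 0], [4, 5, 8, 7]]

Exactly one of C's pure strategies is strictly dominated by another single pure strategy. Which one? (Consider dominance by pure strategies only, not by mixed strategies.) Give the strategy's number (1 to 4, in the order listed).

C prefers columns that give R less. Compare r3 with r1: 4 < 6, 4 < 8.
So r1 strictly dominates r3 for C; r3 is strictly dominated.

3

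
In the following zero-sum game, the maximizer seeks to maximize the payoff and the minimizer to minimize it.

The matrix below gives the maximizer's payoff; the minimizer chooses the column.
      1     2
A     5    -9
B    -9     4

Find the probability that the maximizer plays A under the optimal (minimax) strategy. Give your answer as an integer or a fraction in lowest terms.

13/27

Row minima are -9 and -9, so the maximizer's maximin is -9; column maxima are 5 and 4, so the minimizer's minimax is 4. These differ, so the equilibrium is in mixed strategies.
Let the maximizer play A with probability p. The minimizer is indifferent when 5p − 9(1−p) = −9p + 4(1−p), giving p = 13/27.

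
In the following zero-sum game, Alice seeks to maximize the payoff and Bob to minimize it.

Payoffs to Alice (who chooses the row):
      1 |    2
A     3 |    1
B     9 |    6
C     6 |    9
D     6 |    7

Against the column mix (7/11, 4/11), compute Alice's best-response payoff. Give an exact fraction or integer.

A: (3)·(7/11) + (1)·(4/11) = 25/11.
B: (9)·(7/11) + (6)·(4/11) = 87/11.
C: (6)·(7/11) + (9)·(4/11) = 78/11.
D: (6)·(7/11) + (7)·(4/11) = 70/11.
The best pure response is B with expected payoff 87/11.

87/11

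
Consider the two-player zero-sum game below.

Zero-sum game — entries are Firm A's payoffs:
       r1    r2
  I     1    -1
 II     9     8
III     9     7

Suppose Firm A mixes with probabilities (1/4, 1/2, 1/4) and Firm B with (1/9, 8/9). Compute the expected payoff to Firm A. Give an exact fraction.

17/3

Against (1/9, 8/9), each row's expected payoff is I: -7/9; II: 73/9; III: 65/9.
Taking the (1/4, 1/2, 1/4)-weighted average: (1/4)·(-7/9) + (1/2)·(73/9) + (1/4)·(65/9) = 17/3.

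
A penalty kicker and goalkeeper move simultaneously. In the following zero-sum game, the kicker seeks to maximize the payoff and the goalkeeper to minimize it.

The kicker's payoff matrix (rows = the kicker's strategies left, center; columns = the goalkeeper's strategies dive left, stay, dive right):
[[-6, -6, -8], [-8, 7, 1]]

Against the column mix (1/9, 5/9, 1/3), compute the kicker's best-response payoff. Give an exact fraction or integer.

10/3

left: (-6)·(1/9) + (-6)·(5/9) + (-8)·(1/3) = -20/3.
center: (-8)·(1/9) + (7)·(5/9) + (1)·(1/3) = 10/3.
The best pure response is center with expected payoff 10/3.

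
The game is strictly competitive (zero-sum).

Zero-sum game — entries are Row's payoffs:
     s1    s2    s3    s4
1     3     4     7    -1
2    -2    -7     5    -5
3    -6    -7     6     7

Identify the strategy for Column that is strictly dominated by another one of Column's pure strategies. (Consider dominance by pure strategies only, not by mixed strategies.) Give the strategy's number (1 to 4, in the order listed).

Column prefers columns that give Row less. Compare s3 with s1: 3 < 7, -2 < 5, -6 < 6.
So s1 strictly dominates s3 for Column; s3 is strictly dominated.

3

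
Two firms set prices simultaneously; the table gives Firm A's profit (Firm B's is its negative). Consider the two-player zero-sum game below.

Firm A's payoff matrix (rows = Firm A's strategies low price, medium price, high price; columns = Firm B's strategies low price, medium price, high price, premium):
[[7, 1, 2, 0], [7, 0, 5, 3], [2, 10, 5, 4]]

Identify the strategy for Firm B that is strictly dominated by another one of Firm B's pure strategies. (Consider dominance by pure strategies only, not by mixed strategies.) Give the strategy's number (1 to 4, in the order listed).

Firm B prefers columns that give Firm A less. Compare high price with premium: 0 < 2, 3 < 5, 4 < 5.
So premium strictly dominates high price for Firm B; high price is strictly dominated.

3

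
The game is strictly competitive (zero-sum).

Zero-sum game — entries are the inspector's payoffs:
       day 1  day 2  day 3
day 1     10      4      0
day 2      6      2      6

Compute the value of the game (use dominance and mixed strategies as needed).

Column day 1 is strictly dominated by day 2 for the inspectee (it gives the inspector more in every row).
The remaining 2×2 game on (day 1, day 2) × (day 2, day 3) has no saddle point. Let the inspector play day 1 with probability p; indifference gives 4p + 2(1−p) = 6(1−p), so p = 1/2.
Similarly the inspectee's optimal q on day 2 is 3/4, and the value is 4·(3/4) + (0)·(1/4) = 3.

3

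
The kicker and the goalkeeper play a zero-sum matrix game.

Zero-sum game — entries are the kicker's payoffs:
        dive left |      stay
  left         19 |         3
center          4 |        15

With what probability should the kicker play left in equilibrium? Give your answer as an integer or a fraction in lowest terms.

Row minima are 3 and 4, so the kicker's maximin is 4; column maxima are 19 and 15, so the goalkeeper's minimax is 15. These differ, so the equilibrium is in mixed strategies.
Let the kicker play left with probability p. The goalkeeper is indifferent when 19p + 4(1−p) = 3p + 15(1−p), giving p = 11/27.

11/27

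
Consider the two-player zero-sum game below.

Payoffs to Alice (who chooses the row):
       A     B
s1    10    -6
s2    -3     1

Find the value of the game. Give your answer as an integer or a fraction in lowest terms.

-2/5

Row minima are -6 and -3, so Alice's maximin is -3; column maxima are 10 and 1, so Bob's minimax is 1. These differ, so the equilibrium is in mixed strategies.
Let Alice play s1 with probability p. Bob is indifferent when 10p − 3(1−p) = −6p + (1−p), giving p = 1/5.
Let Bob play A with probability q. Alice is indifferent when 10q − 6(1−q) = −3q + (1−q), giving q = 7/20.
The value is 10·(7/20) + (-6)·(13/20) = -2/5.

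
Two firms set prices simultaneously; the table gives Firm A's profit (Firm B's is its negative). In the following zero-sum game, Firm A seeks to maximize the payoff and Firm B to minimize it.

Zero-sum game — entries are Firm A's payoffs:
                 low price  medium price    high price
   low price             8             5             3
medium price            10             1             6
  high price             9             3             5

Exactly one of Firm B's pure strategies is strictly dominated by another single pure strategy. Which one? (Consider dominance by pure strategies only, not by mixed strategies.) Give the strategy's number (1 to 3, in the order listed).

1

Firm B prefers columns that give Firm A less. Compare low price with medium price: 5 < 8, 1 < 10, 3 < 9.
So medium price strictly dominates low price for Firm B; low price is strictly dominated.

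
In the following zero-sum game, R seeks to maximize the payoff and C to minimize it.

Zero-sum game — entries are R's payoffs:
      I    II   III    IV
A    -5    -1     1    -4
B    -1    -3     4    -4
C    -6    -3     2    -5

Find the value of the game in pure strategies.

Row minima: -5, -4, -6 → R's maximin is -4.
Column maxima: -1, -1, 4, -4 → C's minimax is -4.
They coincide at (B, IV), so the value is -4.

-4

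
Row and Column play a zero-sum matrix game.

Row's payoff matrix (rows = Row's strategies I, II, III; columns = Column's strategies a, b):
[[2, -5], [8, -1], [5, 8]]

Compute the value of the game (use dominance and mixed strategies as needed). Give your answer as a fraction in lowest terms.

Row I is strictly dominated by row II, so Row never plays it.
The remaining 2×2 game on (II, III) × (a, b) has no saddle point. Let Row play II with probability p; indifference gives 8p + 5(1−p) = −p + 8(1−p), so p = 1/4.
Similarly Column's optimal q on a is 3/4, and the value is 8·(3/4) + (-1)·(1/4) = 23/4.

23/4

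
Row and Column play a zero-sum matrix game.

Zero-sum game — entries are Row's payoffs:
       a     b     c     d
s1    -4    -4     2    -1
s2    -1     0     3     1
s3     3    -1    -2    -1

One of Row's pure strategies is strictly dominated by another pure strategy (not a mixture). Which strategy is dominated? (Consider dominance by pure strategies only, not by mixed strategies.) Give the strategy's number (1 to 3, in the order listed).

Compare s1 with s2: -1 > -4, 0 > -4, 3 > 2, 1 > -1.
So s2 strictly dominates s1 for Row; s1 is strictly dominated.

1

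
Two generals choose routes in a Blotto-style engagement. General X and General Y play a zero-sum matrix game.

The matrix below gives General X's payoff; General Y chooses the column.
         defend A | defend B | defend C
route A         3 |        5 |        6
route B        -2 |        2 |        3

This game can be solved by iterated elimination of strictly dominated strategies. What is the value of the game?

3

Row route B is strictly dominated by row route A (3>-2, 5>2, 6>3); eliminate route B.
Column defend B is strictly dominated by defend A for General Y (3<5); eliminate defend B.
Column defend C is strictly dominated by defend A for General Y (3<6); eliminate defend C.
Only (route A, defend A) remains, with payoff 3.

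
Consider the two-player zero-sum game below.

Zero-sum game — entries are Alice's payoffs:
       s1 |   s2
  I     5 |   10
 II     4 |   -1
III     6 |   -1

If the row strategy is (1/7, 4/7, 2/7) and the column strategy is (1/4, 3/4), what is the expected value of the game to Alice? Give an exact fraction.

45/28

Against (1/4, 3/4), each row's expected payoff is I: 35/4; II: 1/4; III: 3/4.
Taking the (1/7, 4/7, 2/7)-weighted average: (1/7)·(35/4) + (4/7)·(1/4) + (2/7)·(3/4) = 45/28.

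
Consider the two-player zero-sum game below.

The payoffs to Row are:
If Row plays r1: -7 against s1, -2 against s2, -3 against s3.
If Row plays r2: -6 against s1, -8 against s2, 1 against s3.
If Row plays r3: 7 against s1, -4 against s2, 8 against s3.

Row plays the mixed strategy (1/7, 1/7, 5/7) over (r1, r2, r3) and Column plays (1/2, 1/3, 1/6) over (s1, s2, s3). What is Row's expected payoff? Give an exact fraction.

Against (1/2, 1/3, 1/6), each row's expected payoff is r1: -14/3; r2: -11/2; r3: 7/2.
Taking the (1/7, 1/7, 5/7)-weighted average: (1/7)·(-14/3) + (1/7)·(-11/2) + (5/7)·(7/2) = 22/21.

22/21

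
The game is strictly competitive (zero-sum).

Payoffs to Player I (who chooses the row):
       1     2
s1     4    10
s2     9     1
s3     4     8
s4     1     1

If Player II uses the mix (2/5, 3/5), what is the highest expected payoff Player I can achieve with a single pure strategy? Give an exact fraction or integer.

38/5

s1: (4)·(2/5) + (10)·(3/5) = 38/5.
s2: (9)·(2/5) + (1)·(3/5) = 21/5.
s3: (4)·(2/5) + (8)·(3/5) = 32/5.
s4: (1)·(2/5) + (1)·(3/5) = 1.
The best pure response is s1 with expected payoff 38/5.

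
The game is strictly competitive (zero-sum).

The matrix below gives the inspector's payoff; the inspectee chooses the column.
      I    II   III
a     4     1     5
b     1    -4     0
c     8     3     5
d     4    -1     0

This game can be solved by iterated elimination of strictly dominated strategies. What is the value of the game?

3

Column I is strictly dominated by II for the inspectee (1<4, -4<1, 3<8, -1<4); eliminate I.
Row d is strictly dominated by row a (1>-1, 5>0); eliminate d.
Column III is strictly dominated by II for the inspectee (1<5, -4<0, 3<5); eliminate III.
Row a is strictly dominated by row c (3>1); eliminate a.
Row b is strictly dominated by row c (3>-4); eliminate b.
Only (c, II) remains, with payoff 3.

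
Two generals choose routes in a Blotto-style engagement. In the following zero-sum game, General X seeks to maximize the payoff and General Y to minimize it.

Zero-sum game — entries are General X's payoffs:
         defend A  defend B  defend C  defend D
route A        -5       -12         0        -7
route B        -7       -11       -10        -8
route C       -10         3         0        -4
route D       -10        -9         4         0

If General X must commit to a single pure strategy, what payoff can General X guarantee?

The worst-case payoff for each row is route A: -12, route B: -11, route C: -10, route D: -10.
The best of these is -10.

-10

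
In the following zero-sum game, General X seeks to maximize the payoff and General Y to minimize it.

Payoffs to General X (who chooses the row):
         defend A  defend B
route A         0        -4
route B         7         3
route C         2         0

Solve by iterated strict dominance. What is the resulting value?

Row route A is strictly dominated by row route B (7>0, 3>-4); eliminate route A.
Row route C is strictly dominated by row route B (7>2, 3>0); eliminate route C.
Column defend A is strictly dominated by defend B for General Y (3<7); eliminate defend A.
Only (route B, defend B) remains, with payoff 3.

3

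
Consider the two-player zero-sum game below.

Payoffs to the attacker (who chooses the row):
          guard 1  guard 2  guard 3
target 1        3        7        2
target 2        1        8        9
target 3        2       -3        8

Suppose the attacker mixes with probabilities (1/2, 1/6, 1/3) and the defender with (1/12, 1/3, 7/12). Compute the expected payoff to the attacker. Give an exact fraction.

Against (1/12, 1/3, 7/12), each row's expected payoff is target 1: 15/4; target 2: 8; target 3: 23/6.
Taking the (1/2, 1/6, 1/3)-weighted average: (1/2)·(15/4) + (1/6)·(8) + (1/3)·(23/6) = 323/72.

323/72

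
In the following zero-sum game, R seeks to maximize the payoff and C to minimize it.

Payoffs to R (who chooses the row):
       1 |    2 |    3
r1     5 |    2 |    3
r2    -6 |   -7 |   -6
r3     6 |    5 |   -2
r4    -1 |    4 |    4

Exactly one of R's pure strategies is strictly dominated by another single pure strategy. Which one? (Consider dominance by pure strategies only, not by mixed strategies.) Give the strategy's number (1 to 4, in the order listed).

Compare r2 with r1: 5 > -6, 2 > -7, 3 > -6.
So r1 strictly dominates r2 for R; r2 is strictly dominated.

2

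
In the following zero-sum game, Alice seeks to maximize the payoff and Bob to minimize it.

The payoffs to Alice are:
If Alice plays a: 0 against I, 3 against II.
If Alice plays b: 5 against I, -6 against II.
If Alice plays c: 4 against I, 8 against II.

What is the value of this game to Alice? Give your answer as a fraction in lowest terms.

Row a is strictly dominated by row c, so Alice never plays it.
The remaining 2×2 game on (b, c) × (I, II) has no saddle point. Let Alice play b with probability p; indifference gives 5p + 4(1−p) = −6p + 8(1−p), so p = 4/15.
Similarly Bob's optimal q on I is 14/15, and the value is 5·(14/15) + (-6)·(1/15) = 64/15.

64/15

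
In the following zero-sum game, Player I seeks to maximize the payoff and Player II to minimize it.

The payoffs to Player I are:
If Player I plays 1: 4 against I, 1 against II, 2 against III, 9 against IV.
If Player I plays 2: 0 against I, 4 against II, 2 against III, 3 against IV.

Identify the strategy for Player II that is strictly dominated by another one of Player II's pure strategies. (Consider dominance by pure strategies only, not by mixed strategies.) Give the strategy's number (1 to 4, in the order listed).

Player II prefers columns that give Player I less. Compare IV with I: 4 < 9, 0 < 3.
So I strictly dominates IV for Player II; IV is strictly dominated.

4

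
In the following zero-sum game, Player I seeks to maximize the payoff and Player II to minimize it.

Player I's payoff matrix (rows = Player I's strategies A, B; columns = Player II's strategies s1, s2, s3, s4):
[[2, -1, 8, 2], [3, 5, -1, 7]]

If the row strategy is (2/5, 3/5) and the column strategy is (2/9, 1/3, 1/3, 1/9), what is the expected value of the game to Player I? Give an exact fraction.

Against (2/9, 1/3, 1/3, 1/9), each row's expected payoff is A: 3; B: 25/9.
Taking the (2/5, 3/5)-weighted average: (2/5)·(3) + (3/5)·(25/9) = 43/15.

43/15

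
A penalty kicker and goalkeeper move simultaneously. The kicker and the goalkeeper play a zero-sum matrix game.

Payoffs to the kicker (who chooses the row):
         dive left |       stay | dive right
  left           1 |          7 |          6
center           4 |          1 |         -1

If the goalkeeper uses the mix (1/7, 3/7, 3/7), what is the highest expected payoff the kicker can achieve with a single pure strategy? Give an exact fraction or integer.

left: (1)·(1/7) + (7)·(3/7) + (6)·(3/7) = 40/7.
center: (4)·(1/7) + (1)·(3/7) + (-1)·(3/7) = 4/7.
The best pure response is left with expected payoff 40/7.

40/7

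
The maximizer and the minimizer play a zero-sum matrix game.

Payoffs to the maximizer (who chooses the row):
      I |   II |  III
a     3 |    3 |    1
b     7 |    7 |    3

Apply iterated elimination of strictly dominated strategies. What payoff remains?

Column I is strictly dominated by III for the minimizer (1<3, 3<7); eliminate I.
Column II is strictly dominated by III for the minimizer (1<3, 3<7); eliminate II.
Row a is strictly dominated by row b (3>1); eliminate a.
Only (b, III) remains, with payoff 3.

3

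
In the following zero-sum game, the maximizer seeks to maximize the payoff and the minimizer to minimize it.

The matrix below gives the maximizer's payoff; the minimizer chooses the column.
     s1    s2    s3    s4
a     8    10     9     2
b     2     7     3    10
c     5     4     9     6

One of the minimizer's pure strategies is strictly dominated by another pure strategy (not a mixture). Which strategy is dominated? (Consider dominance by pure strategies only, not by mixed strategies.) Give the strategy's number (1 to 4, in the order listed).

3

The minimizer prefers columns that give the maximizer less. Compare s3 with s1: 8 < 9, 2 < 3, 5 < 9.
So s1 strictly dominates s3 for the minimizer; s3 is strictly dominated.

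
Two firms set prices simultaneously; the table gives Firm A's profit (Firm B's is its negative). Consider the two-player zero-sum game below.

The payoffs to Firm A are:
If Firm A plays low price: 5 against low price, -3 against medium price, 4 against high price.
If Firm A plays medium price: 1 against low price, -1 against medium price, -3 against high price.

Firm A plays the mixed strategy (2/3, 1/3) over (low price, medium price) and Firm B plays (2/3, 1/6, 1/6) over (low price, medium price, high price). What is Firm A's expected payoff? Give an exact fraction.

7/3

Against (2/3, 1/6, 1/6), each row's expected payoff is low price: 7/2; medium price: 0.
Taking the (2/3, 1/3)-weighted average: (2/3)·(7/2) + (1/3)·(0) = 7/3.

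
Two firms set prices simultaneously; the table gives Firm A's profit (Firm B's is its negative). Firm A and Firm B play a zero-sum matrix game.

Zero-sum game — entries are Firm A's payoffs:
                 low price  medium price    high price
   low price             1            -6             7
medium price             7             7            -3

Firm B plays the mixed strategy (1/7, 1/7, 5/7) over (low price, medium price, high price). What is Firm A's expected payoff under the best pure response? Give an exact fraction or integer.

low price: (1)·(1/7) + (-6)·(1/7) + (7)·(5/7) = 30/7.
medium price: (7)·(1/7) + (7)·(1/7) + (-3)·(5/7) = -1/7.
The best pure response is low price with expected payoff 30/7.

30/7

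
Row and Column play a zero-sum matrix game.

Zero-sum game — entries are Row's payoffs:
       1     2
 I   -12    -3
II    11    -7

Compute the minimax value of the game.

Row minima are -12 and -7, so Row's maximin is -7; column maxima are 11 and -3, so Column's minimax is -3. These differ, so the equilibrium is in mixed strategies.
Let Row play I with probability p. Column is indifferent when −12p + 11(1−p) = −3p − 7(1−p), giving p = 2/3.
Let Column play 1 with probability q. Row is indifferent when −12q − 3(1−q) = 11q − 7(1−q), giving q = 4/27.
The value is -12·(4/27) + (-3)·(23/27) = -13/3.

-13/3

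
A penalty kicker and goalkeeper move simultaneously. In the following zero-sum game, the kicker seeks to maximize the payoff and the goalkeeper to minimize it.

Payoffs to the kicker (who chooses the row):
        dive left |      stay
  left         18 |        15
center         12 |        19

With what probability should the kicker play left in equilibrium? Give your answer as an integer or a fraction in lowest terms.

Row minima are 15 and 12, so the kicker's maximin is 15; column maxima are 18 and 19, so the goalkeeper's minimax is 18. These differ, so the equilibrium is in mixed strategies.
Let the kicker play left with probability p. The goalkeeper is indifferent when 18p + 12(1−p) = 15p + 19(1−p), giving p = 7/10.

7/10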